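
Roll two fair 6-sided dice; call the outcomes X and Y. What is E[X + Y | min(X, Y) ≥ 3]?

9

P(min(X, Y) ≥ 3) = 4/9.
Summing (X+Y)·P(x,y) over outcomes with min(X, Y) ≥ 3 gives 4.
E[X + Y | min(X, Y) ≥ 3] = (4) / (4/9) = 9.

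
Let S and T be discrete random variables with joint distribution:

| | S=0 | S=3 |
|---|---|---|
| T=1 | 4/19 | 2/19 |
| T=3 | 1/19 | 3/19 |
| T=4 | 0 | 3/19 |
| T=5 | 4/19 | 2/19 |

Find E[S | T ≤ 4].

24/13

P(T ≤ 4) = 13/19.
Σ S·P over the event = 0·(4/19) + 0·(1/19) + 3·(2/19) + 3·(3/19) + 3·(3/19) = 24/19.
E[S | T ≤ 4] = (24/19) / (13/19) = 24/13.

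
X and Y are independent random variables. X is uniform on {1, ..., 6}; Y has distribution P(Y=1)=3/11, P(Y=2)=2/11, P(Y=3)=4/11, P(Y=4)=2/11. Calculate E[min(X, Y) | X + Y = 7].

25/11

P(X + Y = 7) = 1/6.
Summing min(X,Y)·P(x,y) over outcomes with X + Y = 7 gives 25/66.
E[min(X, Y) | X + Y = 7] = (25/66) / (1/6) = 25/11.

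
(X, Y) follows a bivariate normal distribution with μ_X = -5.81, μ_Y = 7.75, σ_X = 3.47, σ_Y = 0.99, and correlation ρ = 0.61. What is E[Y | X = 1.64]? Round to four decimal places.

9.0466

E[Y | X=x] = μ_Y + ρ(σ_Y/σ_X)(x − μ_X) for jointly normal variables.
E[Y | X=1.64] = 7.75 + (0.61)·(0.99/3.47)·(1.64 − (-5.81)) = 7.75 + (0.174035)·(7.45) = 9.0466.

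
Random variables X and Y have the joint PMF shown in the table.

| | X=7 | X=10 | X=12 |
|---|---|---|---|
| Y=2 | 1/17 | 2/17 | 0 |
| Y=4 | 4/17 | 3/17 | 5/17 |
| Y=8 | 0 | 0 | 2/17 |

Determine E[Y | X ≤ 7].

P(X ≤ 7) = 5/17.
Σ Y·P over the event = 2·(1/17) + 4·(4/17) = 18/17.
E[Y | X ≤ 7] = (18/17) / (5/17) = 18/5.

18/5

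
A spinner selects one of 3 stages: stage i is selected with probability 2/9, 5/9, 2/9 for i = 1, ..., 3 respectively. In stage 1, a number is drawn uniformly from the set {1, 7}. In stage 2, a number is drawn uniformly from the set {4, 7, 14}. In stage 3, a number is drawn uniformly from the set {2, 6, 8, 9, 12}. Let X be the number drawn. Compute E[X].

967/135

E[X | stage 1] = (1+7)/2 = 4.
E[X | stage 2] = (4+7+14)/3 = 25/3.
E[X | stage 3] = (2+6+8+9+12)/5 = 37/5.
E[X] = (2/9)·(4) + (5/9)·(25/3) + (2/9)·(37/5) = 967/135.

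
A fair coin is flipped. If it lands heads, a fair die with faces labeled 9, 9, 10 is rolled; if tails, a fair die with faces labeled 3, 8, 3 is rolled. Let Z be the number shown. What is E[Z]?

7

E[Z | heads] = (9+9+10)/3 = 28/3.
E[Z | tails] = (3+8+3)/3 = 14/3.
By the law of total expectation,
E[Z] = (1/2)·(28/3) + (1/2)·(14/3) = 7.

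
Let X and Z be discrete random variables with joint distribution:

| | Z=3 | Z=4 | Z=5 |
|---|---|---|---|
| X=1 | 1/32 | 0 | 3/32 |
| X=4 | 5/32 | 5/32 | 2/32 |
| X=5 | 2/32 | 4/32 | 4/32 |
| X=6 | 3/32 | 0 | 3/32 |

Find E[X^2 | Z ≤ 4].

419/20

P(Z ≤ 4) = 5/8.
Σ X^2·P over the event = 1·(1/32) + 16·(5/32) + 16·(5/32) + 25·(2/32) + 25·(4/32) + 36·(3/32) = 419/32.
E[X^2 | Z ≤ 4] = (419/32) / (5/8) = 419/20.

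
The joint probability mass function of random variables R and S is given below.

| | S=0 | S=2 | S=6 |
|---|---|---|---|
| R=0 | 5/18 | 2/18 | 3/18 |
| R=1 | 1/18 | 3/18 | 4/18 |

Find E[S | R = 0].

11/5

P(R = 0) = 5/9.
Σ S·P over the event = 0·(5/18) + 2·(2/18) + 6·(3/18) = 11/9.
E[S | R = 0] = (11/9) / (5/9) = 11/5.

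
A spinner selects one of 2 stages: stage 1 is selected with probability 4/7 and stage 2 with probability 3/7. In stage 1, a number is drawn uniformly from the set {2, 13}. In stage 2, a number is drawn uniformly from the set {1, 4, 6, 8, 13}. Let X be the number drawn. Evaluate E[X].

E[X | stage 1] = (2+13)/2 = 15/2.
E[X | stage 2] = (1+4+6+8+13)/5 = 32/5.
By the law of total expectation,
E[X] = (4/7)·(15/2) + (3/7)·(32/5) = 246/35.

246/35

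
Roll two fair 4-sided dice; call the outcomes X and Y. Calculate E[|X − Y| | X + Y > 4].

Outcomes with X + Y > 4: (1,4), (2,3), (2,4), (3,2), (3,3), (3,4), (4,1), (4,2), (4,3), (4,4), each with probability 1/16.
E[|X − Y| | X + Y > 4] = (3 + 1 + 2 + 1 + 0 + 1 + 3 + 2 + 1 + 0) / 10 = 7/5.

7/5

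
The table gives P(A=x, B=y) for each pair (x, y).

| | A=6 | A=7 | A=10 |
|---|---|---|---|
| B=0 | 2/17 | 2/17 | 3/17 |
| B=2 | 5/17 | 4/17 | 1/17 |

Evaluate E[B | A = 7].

4/3

P(A = 7) = 6/17.
Σ B·P over the event = 0·(2/17) + 2·(4/17) = 8/17.
E[B | A = 7] = (8/17) / (6/17) = 4/3.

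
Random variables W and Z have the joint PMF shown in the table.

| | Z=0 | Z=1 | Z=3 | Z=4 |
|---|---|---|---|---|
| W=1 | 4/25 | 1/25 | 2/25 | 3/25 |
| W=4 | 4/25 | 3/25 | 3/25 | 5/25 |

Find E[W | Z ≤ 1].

P(Z ≤ 1) = 12/25.
Summing W·P(W=x,Z=y) over the conditioning event gives 33/25.
E[W | Z ≤ 1] = (33/25) / (12/25) = 11/4.

11/4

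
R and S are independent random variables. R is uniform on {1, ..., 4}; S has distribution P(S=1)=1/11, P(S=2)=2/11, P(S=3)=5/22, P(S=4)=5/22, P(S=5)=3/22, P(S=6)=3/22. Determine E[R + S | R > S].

103/19

P(R > S) = 19/88.
Summing (R+S)·P(x,y) over outcomes with R > S gives 103/88.
E[R + S | R > S] = (103/88) / (19/88) = 103/19.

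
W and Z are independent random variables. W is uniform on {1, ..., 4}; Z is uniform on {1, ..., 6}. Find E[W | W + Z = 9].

7/2

Outcomes with W + Z = 9: (3,6), (4,5), each with probability 1/24.
E[W | W + Z = 9] = (3 + 4) / 2 = 7/2.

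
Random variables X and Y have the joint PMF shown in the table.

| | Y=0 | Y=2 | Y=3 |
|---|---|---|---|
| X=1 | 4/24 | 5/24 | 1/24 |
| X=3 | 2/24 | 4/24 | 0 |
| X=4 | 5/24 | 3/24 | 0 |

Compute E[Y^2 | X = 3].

P(X = 3) = 1/4.
Σ Y^2·P over the event = 0·(2/24) + 4·(4/24) = 2/3.
E[Y^2 | X = 3] = (2/3) / (1/4) = 8/3.

8/3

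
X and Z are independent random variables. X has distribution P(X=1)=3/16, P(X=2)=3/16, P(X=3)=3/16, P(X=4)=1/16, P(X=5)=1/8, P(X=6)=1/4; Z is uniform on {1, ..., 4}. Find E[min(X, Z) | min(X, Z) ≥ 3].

P(min(X, Z) ≥ 3) = 5/16.
Summing min(X,Z)·P(x,y) over outcomes with min(X, Z) ≥ 3 gives 67/64.
E[min(X, Z) | min(X, Z) ≥ 3] = (67/64) / (5/16) = 67/20.

67/20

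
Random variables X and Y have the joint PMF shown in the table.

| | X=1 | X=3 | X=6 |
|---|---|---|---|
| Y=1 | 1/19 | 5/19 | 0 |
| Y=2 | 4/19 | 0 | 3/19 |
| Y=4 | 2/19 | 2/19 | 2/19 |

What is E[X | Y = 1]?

8/3

P(Y = 1) = 6/19.
Σ X·P over the event = 1·(1/19) + 3·(5/19) = 16/19.
E[X | Y = 1] = (16/19) / (6/19) = 8/3.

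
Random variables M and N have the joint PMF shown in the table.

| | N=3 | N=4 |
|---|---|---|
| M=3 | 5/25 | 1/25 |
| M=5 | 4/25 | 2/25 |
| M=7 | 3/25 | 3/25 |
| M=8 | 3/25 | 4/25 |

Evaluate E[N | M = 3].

P(M = 3) = 6/25.
Summing N·P(M=x,N=y) over the conditioning event gives 19/25.
E[N | M = 3] = (19/25) / (6/25) = 19/6.

19/6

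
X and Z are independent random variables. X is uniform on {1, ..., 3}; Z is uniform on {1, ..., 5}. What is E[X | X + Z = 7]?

5/2

Outcomes with X + Z = 7: (2,5), (3,4), each with probability 1/15.
E[X | X + Z = 7] = (2 + 3) / 2 = 5/2.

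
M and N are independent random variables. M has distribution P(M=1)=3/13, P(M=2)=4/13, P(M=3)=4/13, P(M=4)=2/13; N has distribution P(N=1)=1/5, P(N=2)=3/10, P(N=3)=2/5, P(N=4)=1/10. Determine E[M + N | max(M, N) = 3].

79/16

P(max(M, N) = 3) = 32/65.
Summing (M+N)·P(x,y) over outcomes with max(M, N) = 3 gives 158/65.
E[M + N | max(M, N) = 3] = (158/65) / (32/65) = 79/16.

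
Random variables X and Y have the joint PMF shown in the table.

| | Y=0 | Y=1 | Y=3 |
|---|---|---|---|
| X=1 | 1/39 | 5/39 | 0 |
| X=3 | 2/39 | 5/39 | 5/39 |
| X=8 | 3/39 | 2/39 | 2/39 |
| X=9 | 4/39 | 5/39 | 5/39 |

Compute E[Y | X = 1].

5/6

P(X = 1) = 2/13.
Σ Y·P over the event = 0·(1/39) + 1·(5/39) = 5/39.
E[Y | X = 1] = (5/39) / (2/13) = 5/6.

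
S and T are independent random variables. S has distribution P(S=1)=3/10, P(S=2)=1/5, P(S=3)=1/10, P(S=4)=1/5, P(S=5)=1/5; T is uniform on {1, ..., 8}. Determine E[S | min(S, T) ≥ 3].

21/5

P(min(S, T) ≥ 3) = 3/8.
Summing S·P(x,y) over outcomes with min(S, T) ≥ 3 gives 63/40.
E[S | min(S, T) ≥ 3] = (63/40) / (3/8) = 21/5.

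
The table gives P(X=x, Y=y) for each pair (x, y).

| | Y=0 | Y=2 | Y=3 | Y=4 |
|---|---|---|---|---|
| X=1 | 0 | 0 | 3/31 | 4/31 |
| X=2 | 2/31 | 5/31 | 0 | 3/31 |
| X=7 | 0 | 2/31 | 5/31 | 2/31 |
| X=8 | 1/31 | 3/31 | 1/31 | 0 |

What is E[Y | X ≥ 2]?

P(X ≥ 2) = 24/31.
Summing Y·P(X=x,Y=y) over the conditioning event gives 58/31.
E[Y | X ≥ 2] = (58/31) / (24/31) = 29/12.

29/12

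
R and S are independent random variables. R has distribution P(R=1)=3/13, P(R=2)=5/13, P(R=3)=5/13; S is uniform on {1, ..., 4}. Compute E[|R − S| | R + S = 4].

16/13

P(R + S = 4) = 1/4.
Summing |R−S|·P(x,y) over outcomes with R + S = 4 gives 4/13.
E[|R − S| | R + S = 4] = (4/13) / (1/4) = 16/13.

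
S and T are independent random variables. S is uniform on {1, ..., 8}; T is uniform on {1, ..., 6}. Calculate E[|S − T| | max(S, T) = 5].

20/9

P(max(S, T) = 5) = 3/16.
Summing |S−T|·P(x,y) over outcomes with max(S, T) = 5 gives 5/12.
E[|S − T| | max(S, T) = 5] = (5/12) / (3/16) = 20/9.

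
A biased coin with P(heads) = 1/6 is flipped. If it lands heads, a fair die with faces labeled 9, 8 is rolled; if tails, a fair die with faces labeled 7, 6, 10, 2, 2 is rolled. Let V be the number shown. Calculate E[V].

E[V | heads] = (9+8)/2 = 17/2.
E[V | tails] = (7+6+10+2+2)/5 = 27/5.
By the law of total expectation,
E[V] = (1/6)·(17/2) + (5/6)·(27/5) = 71/12.

71/12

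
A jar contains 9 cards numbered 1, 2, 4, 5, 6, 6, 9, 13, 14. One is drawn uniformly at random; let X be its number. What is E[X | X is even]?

32/5

P(X is even) = 5/9.
Σ over the event: 2·1/9 + 4·1/9 + 6·2/9 + 14·1/9 = 32/9.
E[X | X is even] = (32/9) / (5/9) = 32/5.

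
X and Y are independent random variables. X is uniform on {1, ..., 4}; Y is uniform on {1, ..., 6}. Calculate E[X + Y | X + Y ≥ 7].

P(X + Y ≥ 7) = 5/12.
Summing (X+Y)·P(x,y) over outcomes with X + Y ≥ 7 gives 10/3.
E[X + Y | X + Y ≥ 7] = (10/3) / (5/12) = 8.

8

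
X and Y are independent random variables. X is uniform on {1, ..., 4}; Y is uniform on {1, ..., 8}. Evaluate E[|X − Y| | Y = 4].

3/2

Outcomes with Y = 4: (1,4), (2,4), (3,4), (4,4), each with probability 1/32.
E[|X − Y| | Y = 4] = (3 + 2 + 1 + 0) / 4 = 3/2.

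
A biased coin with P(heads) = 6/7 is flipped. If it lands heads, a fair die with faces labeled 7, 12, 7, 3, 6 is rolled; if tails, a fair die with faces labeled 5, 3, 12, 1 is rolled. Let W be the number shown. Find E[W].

E[W | heads] = (7+12+7+3+6)/5 = 7.
E[W | tails] = (5+3+12+1)/4 = 21/4.
E[W] = (6/7)·(7) + (1/7)·(21/4) = 27/4.

27/4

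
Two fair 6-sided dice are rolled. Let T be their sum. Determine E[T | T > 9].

P(T > 9) = 1/6.
Σ over the event: 10·1/12 + 11·1/18 + 12·1/36 = 16/9.
E[T | T > 9] = (16/9) / (1/6) = 32/3.

32/3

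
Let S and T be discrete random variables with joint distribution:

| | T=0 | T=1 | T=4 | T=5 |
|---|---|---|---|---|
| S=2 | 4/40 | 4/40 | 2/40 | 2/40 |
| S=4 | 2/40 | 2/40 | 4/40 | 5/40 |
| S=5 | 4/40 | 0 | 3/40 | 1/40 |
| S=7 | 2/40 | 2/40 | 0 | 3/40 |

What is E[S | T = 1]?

P(T = 1) = 1/5.
Σ S·P over the event = 2·(4/40) + 4·(2/40) + 7·(2/40) = 3/4.
E[S | T = 1] = (3/4) / (1/5) = 15/4.

15/4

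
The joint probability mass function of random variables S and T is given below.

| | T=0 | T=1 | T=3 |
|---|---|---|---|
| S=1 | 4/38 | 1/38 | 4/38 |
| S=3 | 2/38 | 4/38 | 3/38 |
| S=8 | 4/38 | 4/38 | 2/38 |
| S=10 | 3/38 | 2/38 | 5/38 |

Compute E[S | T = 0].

72/13

P(T = 0) = 13/38.
Σ S·P over the event = 1·(4/38) + 3·(2/38) + 8·(4/38) + 10·(3/38) = 36/19.
E[S | T = 0] = (36/19) / (13/38) = 72/13.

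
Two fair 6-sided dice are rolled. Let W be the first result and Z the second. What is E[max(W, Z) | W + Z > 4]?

P(W + Z > 4) = 5/6.
Summing max(W,Z)·P(x,y) over outcomes with W + Z > 4 gives 37/9.
E[max(W, Z) | W + Z > 4] = (37/9) / (5/6) = 74/15.

74/15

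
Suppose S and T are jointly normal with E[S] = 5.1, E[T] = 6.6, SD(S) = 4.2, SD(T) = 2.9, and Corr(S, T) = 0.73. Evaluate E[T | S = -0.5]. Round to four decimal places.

The regression of T on S has slope ρ·σ_T/σ_S and passes through (μ_S, μ_T).
E[T | S=-0.5] = 6.6 + (0.73)·(2.9/4.2)·(-0.5 − (5.1)) = 6.6 + (0.50405)·(-5.6) = 3.7773.

3.7773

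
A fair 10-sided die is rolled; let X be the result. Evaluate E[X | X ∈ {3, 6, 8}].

17/3

P(X ∈ {3, 6, 8}) = 3/10.
Σ over the event: 3·1/10 + 6·1/10 + 8·1/10 = 17/10.
E[X | X ∈ {3, 6, 8}] = (17/10) / (3/10) = 17/3.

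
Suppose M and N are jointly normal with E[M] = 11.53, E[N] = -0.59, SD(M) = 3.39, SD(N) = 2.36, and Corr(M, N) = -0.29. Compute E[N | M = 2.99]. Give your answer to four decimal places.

For a bivariate normal, E[N | M=x] = μ_N + ρ·(σ_N/σ_M)·(x − μ_M).
E[N | M=2.99] = -0.59 + (-0.29)·(2.36/3.39)·(2.99 − (11.53)) = -0.59 + (-0.20189)·(-8.54) = 1.1341.

1.1341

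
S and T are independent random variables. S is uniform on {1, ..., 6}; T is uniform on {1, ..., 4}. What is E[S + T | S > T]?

47/7

P(S > T) = 7/12.
Summing (S+T)·P(x,y) over outcomes with S > T gives 47/12.
E[S + T | S > T] = (47/12) / (7/12) = 47/7.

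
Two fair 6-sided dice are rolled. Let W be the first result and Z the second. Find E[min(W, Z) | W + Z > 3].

P(W + Z > 3) = 11/12.
Summing min(W,Z)·P(x,y) over outcomes with W + Z > 3 gives 22/9.
E[min(W, Z) | W + Z > 3] = (22/9) / (11/12) = 8/3.

8/3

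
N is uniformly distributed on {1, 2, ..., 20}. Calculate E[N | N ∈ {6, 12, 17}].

P(N ∈ {6, 12, 17}) = 3/20.
Σ over the event: 6·1/20 + 12·1/20 + 17·1/20 = 7/4.
E[N | N ∈ {6, 12, 17}] = (7/4) / (3/20) = 35/3.

35/3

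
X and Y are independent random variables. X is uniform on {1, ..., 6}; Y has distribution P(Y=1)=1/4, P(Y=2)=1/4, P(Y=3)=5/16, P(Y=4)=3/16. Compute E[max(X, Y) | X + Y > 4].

P(X + Y > 4) = 71/96.
Summing max(X,Y)·P(x,y) over outcomes with X + Y > 4 gives 53/16.
E[max(X, Y) | X + Y > 4] = (53/16) / (71/96) = 318/71.

318/71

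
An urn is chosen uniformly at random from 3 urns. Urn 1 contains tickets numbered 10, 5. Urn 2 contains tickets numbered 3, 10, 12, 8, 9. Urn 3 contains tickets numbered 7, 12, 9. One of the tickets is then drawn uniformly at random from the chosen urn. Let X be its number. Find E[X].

E[X | urn 1] = (10+5)/2 = 15/2.
E[X | urn 2] = (3+10+12+8+9)/5 = 42/5.
E[X | urn 3] = (7+12+9)/3 = 28/3.
E[X] = (1/3)·(15/2) + (1/3)·(42/5) + (1/3)·(28/3) = 757/90.

757/90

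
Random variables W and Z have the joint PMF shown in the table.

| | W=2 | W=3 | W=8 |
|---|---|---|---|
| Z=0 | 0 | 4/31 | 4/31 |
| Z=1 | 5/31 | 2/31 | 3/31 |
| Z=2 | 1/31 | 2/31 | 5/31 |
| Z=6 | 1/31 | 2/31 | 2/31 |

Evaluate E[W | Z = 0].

P(Z = 0) = 8/31.
Σ W·P over the event = 3·(4/31) + 8·(4/31) = 44/31.
E[W | Z = 0] = (44/31) / (8/31) = 11/2.

11/2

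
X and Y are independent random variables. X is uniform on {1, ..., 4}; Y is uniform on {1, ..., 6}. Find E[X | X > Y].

10/3

P(X > Y) = 1/4.
Summing X·P(x,y) over outcomes with X > Y gives 5/6.
E[X | X > Y] = (5/6) / (1/4) = 10/3.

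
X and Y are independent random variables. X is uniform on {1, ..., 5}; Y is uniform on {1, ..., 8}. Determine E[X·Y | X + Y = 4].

10/3

P(X + Y = 4) = 3/40.
Summing XY·P(x,y) over outcomes with X + Y = 4 gives 1/4.
E[X·Y | X + Y = 4] = (1/4) / (3/40) = 10/3.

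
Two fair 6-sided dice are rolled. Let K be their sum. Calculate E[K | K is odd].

P(K is odd) = 1/2.
Σ over the event: 3·1/18 + 5·1/9 + 7·1/6 + 9·1/9 + 11·1/18 = 7/2.
E[K | K is odd] = (7/2) / (1/2) = 7.

7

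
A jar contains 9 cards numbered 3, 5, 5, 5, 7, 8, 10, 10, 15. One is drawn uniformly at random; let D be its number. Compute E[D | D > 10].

15

P(D > 10) = 1/9.
Σ over the event: 15·1/9 = 5/3.
E[D | D > 10] = (5/3) / (1/9) = 15.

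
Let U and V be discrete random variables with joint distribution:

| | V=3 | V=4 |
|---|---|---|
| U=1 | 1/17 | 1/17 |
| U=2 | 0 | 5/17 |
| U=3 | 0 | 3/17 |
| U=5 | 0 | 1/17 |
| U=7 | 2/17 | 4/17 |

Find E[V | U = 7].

P(U = 7) = 6/17.
Σ V·P over the event = 3·(2/17) + 4·(4/17) = 22/17.
E[V | U = 7] = (22/17) / (6/17) = 11/3.

11/3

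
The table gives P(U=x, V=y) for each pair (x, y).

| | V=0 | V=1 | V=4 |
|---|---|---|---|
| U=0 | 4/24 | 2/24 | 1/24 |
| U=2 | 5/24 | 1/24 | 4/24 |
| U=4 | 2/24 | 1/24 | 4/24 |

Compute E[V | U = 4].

P(U = 4) = 7/24.
Σ V·P over the event = 0·(2/24) + 1·(1/24) + 4·(4/24) = 17/24.
E[V | U = 4] = (17/24) / (7/24) = 17/7.

17/7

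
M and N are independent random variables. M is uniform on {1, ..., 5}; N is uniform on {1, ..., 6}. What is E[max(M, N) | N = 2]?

Outcomes with N = 2: (1,2), (2,2), (3,2), (4,2), (5,2), each with probability 1/30.
E[max(M, N) | N = 2] = (2 + 2 + 3 + 4 + 5) / 5 = 16/5.

16/5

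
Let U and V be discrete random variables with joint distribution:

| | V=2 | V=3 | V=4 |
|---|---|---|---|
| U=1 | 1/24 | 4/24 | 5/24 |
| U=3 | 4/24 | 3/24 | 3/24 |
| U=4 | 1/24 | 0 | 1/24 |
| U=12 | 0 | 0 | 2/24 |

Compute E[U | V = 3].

P(V = 3) = 7/24.
Σ U·P over the event = 1·(4/24) + 3·(3/24) = 13/24.
E[U | V = 3] = (13/24) / (7/24) = 13/7.

13/7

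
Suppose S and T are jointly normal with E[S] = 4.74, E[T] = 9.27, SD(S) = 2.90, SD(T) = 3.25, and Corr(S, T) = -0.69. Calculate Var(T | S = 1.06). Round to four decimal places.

The conditional variance in a bivariate normal is σ_T²(1 − ρ²), independent of x.
Var(T | S=1.06) = (3.25)²·(1 − (-0.69)²) = 10.5625·0.5239 = 5.5337.

5.5337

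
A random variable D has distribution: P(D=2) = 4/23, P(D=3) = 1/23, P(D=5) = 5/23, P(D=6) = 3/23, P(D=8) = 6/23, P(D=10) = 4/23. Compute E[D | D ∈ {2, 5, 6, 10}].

P(D ∈ {2, 5, 6, 10}) = 16/23.
Σ over the event: 2·4/23 + 5·5/23 + 6·3/23 + 10·4/23 = 91/23.
E[D | D ∈ {2, 5, 6, 10}] = (91/23) / (16/23) = 91/16.

91/16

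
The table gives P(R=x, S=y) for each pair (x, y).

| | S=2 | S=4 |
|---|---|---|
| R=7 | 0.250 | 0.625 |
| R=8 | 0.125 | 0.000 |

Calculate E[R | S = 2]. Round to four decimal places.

7.3333

P(S = 2) = 0.375.
Σ R·P over the event = 7·(0.250) + 8·(0.125) = 2.750.
E[R | S = 2] = (2.750) / (0.375) = 7.3333.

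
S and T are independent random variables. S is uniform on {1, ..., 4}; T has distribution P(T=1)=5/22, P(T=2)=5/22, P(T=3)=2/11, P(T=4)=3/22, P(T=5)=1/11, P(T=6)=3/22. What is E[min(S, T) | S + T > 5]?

P(S + T > 5) = 21/44.
Summing min(S,T)·P(x,y) over outcomes with S + T > 5 gives 111/88.
E[min(S, T) | S + T > 5] = (111/88) / (21/44) = 37/14.

37/14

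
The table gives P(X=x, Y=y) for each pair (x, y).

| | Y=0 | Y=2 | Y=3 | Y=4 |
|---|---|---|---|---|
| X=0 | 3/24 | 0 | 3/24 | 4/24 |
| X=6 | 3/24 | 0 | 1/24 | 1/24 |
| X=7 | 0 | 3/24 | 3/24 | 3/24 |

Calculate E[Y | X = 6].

7/5

P(X = 6) = 5/24.
Σ Y·P over the event = 0·(3/24) + 3·(1/24) + 4·(1/24) = 7/24.
E[Y | X = 6] = (7/24) / (5/24) = 7/5.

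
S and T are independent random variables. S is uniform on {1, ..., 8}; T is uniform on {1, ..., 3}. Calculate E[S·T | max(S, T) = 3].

27/5

P(max(S, T) = 3) = 5/24.
Summing ST·P(x,y) over outcomes with max(S, T) = 3 gives 9/8.
E[S·T | max(S, T) = 3] = (9/8) / (5/24) = 27/5.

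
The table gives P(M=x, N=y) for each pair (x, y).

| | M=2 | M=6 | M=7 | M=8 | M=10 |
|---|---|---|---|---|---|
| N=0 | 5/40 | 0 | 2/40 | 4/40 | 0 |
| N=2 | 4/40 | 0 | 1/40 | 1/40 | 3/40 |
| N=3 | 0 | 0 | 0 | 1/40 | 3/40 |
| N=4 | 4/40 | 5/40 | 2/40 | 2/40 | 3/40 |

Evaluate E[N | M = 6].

P(M = 6) = 1/8.
Summing N·P(M=x,N=y) over the conditioning event gives 1/2.
E[N | M = 6] = (1/2) / (1/8) = 4.

4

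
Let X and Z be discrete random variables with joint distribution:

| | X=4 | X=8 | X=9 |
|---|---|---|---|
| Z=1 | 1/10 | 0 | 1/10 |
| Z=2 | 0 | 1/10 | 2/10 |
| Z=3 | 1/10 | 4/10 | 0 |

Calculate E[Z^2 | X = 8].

P(X = 8) = 1/2.
Σ Z^2·P over the event = 4·(1/10) + 9·(4/10) = 4.
E[Z^2 | X = 8] = (4) / (1/2) = 8.

8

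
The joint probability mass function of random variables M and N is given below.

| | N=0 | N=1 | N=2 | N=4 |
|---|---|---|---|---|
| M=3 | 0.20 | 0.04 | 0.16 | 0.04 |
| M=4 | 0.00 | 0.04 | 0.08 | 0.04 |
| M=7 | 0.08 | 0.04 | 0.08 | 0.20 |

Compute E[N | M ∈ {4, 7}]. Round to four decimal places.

2.4286

P(M ∈ {4, 7}) = 0.56.
Summing N·P(M=x,N=y) over the conditioning event gives 1.36.
E[N | M ∈ {4, 7}] = (1.36) / (0.56) = 2.4286.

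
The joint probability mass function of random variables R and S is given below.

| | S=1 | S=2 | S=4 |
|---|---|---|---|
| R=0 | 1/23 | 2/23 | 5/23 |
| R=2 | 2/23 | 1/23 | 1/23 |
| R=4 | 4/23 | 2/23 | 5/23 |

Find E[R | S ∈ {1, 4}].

P(S ∈ {1, 4}) = 18/23.
Summing R·P(R=x,S=y) over the conditioning event gives 42/23.
E[R | S ∈ {1, 4}] = (42/23) / (18/23) = 7/3.

7/3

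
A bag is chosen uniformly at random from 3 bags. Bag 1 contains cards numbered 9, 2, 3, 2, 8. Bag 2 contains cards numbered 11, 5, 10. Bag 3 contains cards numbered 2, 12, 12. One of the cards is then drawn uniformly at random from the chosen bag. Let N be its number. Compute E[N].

E[N | bag 1] = (9+2+3+2+8)/5 = 24/5.
E[N | bag 2] = (11+5+10)/3 = 26/3.
E[N | bag 3] = (2+12+12)/3 = 26/3.
E[N] = (1/3)·(24/5) + (1/3)·(26/3) + (1/3)·(26/3) = 332/45.

332/45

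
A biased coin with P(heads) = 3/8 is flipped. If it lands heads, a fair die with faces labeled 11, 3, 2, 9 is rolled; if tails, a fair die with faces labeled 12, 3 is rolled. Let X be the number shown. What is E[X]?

E[X | heads] = (11+3+2+9)/4 = 25/4.
E[X | tails] = (12+3)/2 = 15/2.
E[X] = (3/8)·(25/4) + (5/8)·(15/2) = 225/32.

225/32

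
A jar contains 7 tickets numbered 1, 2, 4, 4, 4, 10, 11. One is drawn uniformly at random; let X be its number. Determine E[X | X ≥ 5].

P(X ≥ 5) = 2/7.
Σ over the event: 10·1/7 + 11·1/7 = 3.
E[X | X ≥ 5] = (3) / (2/7) = 21/2.

21/2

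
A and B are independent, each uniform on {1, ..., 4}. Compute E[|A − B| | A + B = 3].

P(A + B = 3) = 1/8.
Summing |A−B|·P(x,y) over outcomes with A + B = 3 gives 1/8.
E[|A − B| | A + B = 3] = (1/8) / (1/8) = 1.

1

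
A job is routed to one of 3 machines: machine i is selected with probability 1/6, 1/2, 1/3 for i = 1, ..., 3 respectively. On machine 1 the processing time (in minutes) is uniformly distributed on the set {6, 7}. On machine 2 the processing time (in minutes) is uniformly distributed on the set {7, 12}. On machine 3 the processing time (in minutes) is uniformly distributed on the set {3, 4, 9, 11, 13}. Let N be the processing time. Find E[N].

E[N | machine 1] = (6+7)/2 = 13/2.
E[N | machine 2] = (7+12)/2 = 19/2.
E[N | machine 3] = (3+4+9+11+13)/5 = 8.
By the law of total expectation,
E[N] = (1/6)·(13/2) + (1/2)·(19/2) + (1/3)·(8) = 17/2.

17/2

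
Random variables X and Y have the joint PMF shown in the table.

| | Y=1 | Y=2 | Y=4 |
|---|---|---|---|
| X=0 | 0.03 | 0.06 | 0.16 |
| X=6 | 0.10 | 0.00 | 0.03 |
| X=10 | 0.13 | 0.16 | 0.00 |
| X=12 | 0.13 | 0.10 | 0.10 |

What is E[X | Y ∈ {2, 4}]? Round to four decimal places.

P(Y ∈ {2, 4}) = 0.61.
Summing X·P(X=x,Y=y) over the conditioning event gives 4.18.
E[X | Y ∈ {2, 4}] = (4.18) / (0.61) = 6.8525.

6.8525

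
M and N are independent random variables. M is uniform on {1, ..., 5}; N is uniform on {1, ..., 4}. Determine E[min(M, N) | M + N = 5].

P(M + N = 5) = 1/5.
Summing min(M,N)·P(x,y) over outcomes with M + N = 5 gives 3/10.
E[min(M, N) | M + N = 5] = (3/10) / (1/5) = 3/2.

3/2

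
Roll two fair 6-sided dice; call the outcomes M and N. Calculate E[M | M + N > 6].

P(M + N > 6) = 7/12.
Summing M·P(x,y) over outcomes with M + N > 6 gives 91/36.
E[M | M + N > 6] = (91/36) / (7/12) = 13/3.

13/3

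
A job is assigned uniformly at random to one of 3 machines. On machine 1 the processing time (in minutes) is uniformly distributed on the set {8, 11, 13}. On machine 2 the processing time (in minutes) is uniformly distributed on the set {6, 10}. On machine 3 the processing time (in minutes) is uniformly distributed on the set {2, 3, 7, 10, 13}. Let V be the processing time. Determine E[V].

E[V | machine 1] = (8+11+13)/3 = 32/3.
E[V | machine 2] = (6+10)/2 = 8.
E[V | machine 3] = (2+3+7+10+13)/5 = 7.
By the law of total expectation,
E[V] = (1/3)·(32/3) + (1/3)·(8) + (1/3)·(7) = 77/9.

77/9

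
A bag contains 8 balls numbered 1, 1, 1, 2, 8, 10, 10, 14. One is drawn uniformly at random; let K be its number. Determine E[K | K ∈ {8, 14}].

P(K ∈ {8, 14}) = 1/4.
Σ over the event: 8·1/8 + 14·1/8 = 11/4.
E[K | K ∈ {8, 14}] = (11/4) / (1/4) = 11.

11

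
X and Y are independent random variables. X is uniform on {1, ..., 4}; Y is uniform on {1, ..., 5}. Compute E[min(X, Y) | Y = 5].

Outcomes with Y = 5: (1,5), (2,5), (3,5), (4,5), each with probability 1/20.
E[min(X, Y) | Y = 5] = (1 + 2 + 3 + 4) / 4 = 5/2.

5/2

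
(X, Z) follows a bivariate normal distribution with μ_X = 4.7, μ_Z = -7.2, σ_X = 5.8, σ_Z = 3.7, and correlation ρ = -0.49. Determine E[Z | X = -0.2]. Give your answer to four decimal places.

-5.6683

E[Z | X=x] = μ_Z + ρ(σ_Z/σ_X)(x − μ_X) for jointly normal variables.
E[Z | X=-0.2] = -7.2 + (-0.49)·(3.7/5.8)·(-0.2 − (4.7)) = -7.2 + (-0.31259)·(-4.9) = -5.6683.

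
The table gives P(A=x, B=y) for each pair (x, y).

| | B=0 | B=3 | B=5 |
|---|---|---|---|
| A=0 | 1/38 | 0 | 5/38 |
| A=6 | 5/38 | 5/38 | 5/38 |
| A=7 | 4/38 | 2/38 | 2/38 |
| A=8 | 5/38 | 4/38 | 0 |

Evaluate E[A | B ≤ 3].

87/13

P(B ≤ 3) = 13/19.
Summing A·P(A=x,B=y) over the conditioning event gives 87/19.
E[A | B ≤ 3] = (87/19) / (13/19) = 87/13.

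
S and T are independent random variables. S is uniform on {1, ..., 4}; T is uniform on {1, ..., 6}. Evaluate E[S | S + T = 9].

Outcomes with S + T = 9: (3,6), (4,5), each with probability 1/24.
E[S | S + T = 9] = (3 + 4) / 2 = 7/2.

7/2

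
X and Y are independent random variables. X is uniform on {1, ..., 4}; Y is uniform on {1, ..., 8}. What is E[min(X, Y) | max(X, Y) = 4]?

Outcomes with max(X, Y) = 4: (1,4), (2,4), (3,4), (4,1), (4,2), (4,3), (4,4), each with probability 1/32.
E[min(X, Y) | max(X, Y) = 4] = (1 + 2 + 3 + 1 + 2 + 3 + 4) / 7 = 16/7.

16/7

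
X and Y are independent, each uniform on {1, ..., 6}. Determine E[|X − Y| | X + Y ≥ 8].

26/15

P(X + Y ≥ 8) = 5/12.
Summing |X−Y|·P(x,y) over outcomes with X + Y ≥ 8 gives 13/18.
E[|X − Y| | X + Y ≥ 8] = (13/18) / (5/12) = 26/15.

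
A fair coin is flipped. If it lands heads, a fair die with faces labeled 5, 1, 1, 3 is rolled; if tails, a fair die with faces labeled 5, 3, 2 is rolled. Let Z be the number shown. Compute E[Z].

E[Z | heads] = (5+1+1+3)/4 = 5/2.
E[Z | tails] = (5+3+2)/3 = 10/3.
E[Z] = (1/2)·(5/2) + (1/2)·(10/3) = 35/12.

35/12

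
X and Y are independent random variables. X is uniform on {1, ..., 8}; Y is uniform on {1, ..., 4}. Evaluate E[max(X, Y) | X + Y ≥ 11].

23/3

Outcomes with X + Y ≥ 11: (7,4), (8,3), (8,4), each with probability 1/32.
E[max(X, Y) | X + Y ≥ 11] = (7 + 8 + 8) / 3 = 23/3.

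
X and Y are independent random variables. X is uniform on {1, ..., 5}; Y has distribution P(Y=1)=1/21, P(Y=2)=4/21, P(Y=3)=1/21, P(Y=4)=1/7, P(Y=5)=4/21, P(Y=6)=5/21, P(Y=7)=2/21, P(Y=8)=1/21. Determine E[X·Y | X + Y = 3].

2

P(X + Y = 3) = 1/21.
Summing XY·P(x,y) over outcomes with X + Y = 3 gives 2/21.
E[X·Y | X + Y = 3] = (2/21) / (1/21) = 2.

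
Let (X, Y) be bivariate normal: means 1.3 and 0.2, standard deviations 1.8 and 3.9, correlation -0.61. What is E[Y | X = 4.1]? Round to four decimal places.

-3.5007

E[Y | X=x] = μ_Y + ρ(σ_Y/σ_X)(x − μ_X) for jointly normal variables.
E[Y | X=4.1] = 0.2 + (-0.61)·(3.9/1.8)·(4.1 − (1.3)) = 0.2 + (-1.32167)·(2.8) = -3.5007.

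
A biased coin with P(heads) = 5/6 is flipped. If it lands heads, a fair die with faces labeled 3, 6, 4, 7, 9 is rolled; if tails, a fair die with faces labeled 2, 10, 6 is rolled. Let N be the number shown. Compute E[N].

35/6

E[N | heads] = (3+6+4+7+9)/5 = 29/5.
E[N | tails] = (2+10+6)/3 = 6.
By the law of total expectation,
E[N] = (5/6)·(29/5) + (1/6)·(6) = 35/6.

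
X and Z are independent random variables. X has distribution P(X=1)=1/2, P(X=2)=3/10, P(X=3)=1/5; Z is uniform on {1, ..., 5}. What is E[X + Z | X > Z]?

P(X > Z) = 7/50.
Summing (X+Z)·P(x,y) over outcomes with X > Z gives 27/50.
E[X + Z | X > Z] = (27/50) / (7/50) = 27/7.

27/7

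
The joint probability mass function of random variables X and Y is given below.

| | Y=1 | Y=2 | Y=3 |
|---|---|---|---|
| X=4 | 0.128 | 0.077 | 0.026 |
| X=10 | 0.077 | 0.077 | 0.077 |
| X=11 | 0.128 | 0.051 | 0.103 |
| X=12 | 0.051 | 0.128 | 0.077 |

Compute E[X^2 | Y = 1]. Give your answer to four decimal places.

P(Y = 1) = 0.384.
Summing X^2·P(X=x,Y=y) over the conditioning event gives 32.580.
E[X^2 | Y = 1] = (32.580) / (0.384) = 84.8438.

84.8438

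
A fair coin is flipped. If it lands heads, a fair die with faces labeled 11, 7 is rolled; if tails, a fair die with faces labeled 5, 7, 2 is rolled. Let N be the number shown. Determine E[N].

41/6

E[N | heads] = (11+7)/2 = 9.
E[N | tails] = (5+7+2)/3 = 14/3.
By the law of total expectation,
E[N] = (1/2)·(9) + (1/2)·(14/3) = 41/6.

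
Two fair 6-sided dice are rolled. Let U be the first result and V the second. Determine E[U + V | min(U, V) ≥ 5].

P(min(U, V) ≥ 5) = 1/9.
Summing (U+V)·P(x,y) over outcomes with min(U, V) ≥ 5 gives 11/9.
E[U + V | min(U, V) ≥ 5] = (11/9) / (1/9) = 11.

11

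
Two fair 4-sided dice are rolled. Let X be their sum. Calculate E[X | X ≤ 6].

58/13

P(X ≤ 6) = 13/16.
Σ over the event: 2·1/16 + 3·1/8 + 4·3/16 + 5·1/4 + 6·3/16 = 29/8.
E[X | X ≤ 6] = (29/8) / (13/16) = 58/13.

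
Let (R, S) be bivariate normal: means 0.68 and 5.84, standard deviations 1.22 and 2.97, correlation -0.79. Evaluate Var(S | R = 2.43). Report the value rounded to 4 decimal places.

Var(S | R=x) = (1 − ρ²)·σ_S².
Var(S | R=2.43) = (2.97)²·(1 − (-0.79)²) = 8.8209·0.3759 = 3.3158.

3.3158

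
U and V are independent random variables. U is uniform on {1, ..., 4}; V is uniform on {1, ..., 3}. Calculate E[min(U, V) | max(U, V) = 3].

9/5

P(max(U, V) = 3) = 5/12.
Summing min(U,V)·P(x,y) over outcomes with max(U, V) = 3 gives 3/4.
E[min(U, V) | max(U, V) = 3] = (3/4) / (5/12) = 9/5.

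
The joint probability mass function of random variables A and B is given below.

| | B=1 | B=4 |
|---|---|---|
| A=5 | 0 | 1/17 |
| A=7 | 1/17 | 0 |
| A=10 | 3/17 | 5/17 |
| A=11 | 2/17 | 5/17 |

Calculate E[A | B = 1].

P(B = 1) = 6/17.
Σ A·P over the event = 7·(1/17) + 10·(3/17) + 11·(2/17) = 59/17.
E[A | B = 1] = (59/17) / (6/17) = 59/6.

59/6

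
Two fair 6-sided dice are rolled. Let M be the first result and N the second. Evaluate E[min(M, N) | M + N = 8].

Outcomes with M + N = 8: (2,6), (3,5), (4,4), (5,3), (6,2), each with probability 1/36.
E[min(M, N) | M + N = 8] = (2 + 3 + 4 + 3 + 2) / 5 = 14/5.

14/5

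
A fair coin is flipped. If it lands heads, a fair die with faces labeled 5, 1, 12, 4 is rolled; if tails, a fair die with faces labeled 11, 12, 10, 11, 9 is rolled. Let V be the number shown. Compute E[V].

161/20

E[V | heads] = (5+1+12+4)/4 = 11/2.
E[V | tails] = (11+12+10+11+9)/5 = 53/5.
E[V] = (1/2)·(11/2) + (1/2)·(53/5) = 161/20.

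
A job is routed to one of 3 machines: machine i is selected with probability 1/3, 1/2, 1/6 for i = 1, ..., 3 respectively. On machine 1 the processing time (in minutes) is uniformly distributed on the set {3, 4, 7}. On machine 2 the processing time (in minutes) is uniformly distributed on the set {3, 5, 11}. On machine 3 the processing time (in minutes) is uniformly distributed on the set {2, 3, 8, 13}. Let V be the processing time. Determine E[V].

209/36

E[V | machine 1] = (3+4+7)/3 = 14/3.
E[V | machine 2] = (3+5+11)/3 = 19/3.
E[V | machine 3] = (2+3+8+13)/4 = 13/2.
By the law of total expectation,
E[V] = (1/3)·(14/3) + (1/2)·(19/3) + (1/6)·(13/2) = 209/36.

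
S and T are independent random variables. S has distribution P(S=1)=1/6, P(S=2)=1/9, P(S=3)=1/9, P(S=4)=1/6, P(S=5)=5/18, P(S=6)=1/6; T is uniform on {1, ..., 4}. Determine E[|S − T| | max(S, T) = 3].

P(max(S, T) = 3) = 11/72.
Summing |S−T|·P(x,y) over outcomes with max(S, T) = 3 gives 7/36.
E[|S − T| | max(S, T) = 3] = (7/36) / (11/72) = 14/11.

14/11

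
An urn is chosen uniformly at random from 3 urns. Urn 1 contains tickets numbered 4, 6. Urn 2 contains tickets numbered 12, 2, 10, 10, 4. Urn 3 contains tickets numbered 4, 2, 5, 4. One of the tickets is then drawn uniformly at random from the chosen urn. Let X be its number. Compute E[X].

109/20

E[X | urn 1] = (4+6)/2 = 5.
E[X | urn 2] = (12+2+10+10+4)/5 = 38/5.
E[X | urn 3] = (4+2+5+4)/4 = 15/4.
E[X] = (1/3)·(5) + (1/3)·(38/5) + (1/3)·(15/4) = 109/20.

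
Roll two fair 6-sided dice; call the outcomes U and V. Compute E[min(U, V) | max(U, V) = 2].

Outcomes with max(U, V) = 2: (1,2), (2,1), (2,2), each with probability 1/36.
E[min(U, V) | max(U, V) = 2] = (1 + 1 + 2) / 3 = 4/3.

4/3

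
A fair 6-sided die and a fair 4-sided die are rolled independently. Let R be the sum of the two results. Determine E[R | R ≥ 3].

P(R ≥ 3) = 23/24.
Σ over the event: 3·1/12 + 4·1/8 + 5·1/6 + 6·1/6 + 7·1/6 + 8·1/8 + 9·1/12 + 10·1/24 = 71/12.
E[R | R ≥ 3] = (71/12) / (23/24) = 142/23.

142/23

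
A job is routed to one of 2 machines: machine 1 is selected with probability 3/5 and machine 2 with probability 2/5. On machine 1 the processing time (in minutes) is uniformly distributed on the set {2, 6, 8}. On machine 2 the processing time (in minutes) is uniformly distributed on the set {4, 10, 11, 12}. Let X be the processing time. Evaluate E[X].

E[X | machine 1] = (2+6+8)/3 = 16/3.
E[X | machine 2] = (4+10+11+12)/4 = 37/4.
E[X] = (3/5)·(16/3) + (2/5)·(37/4) = 69/10.

69/10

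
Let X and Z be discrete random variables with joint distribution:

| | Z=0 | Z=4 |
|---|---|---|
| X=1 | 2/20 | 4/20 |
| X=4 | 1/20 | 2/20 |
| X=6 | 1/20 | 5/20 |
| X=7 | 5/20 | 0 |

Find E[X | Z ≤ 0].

P(Z ≤ 0) = 9/20.
Summing X·P(X=x,Z=y) over the conditioning event gives 47/20.
E[X | Z ≤ 0] = (47/20) / (9/20) = 47/9.

47/9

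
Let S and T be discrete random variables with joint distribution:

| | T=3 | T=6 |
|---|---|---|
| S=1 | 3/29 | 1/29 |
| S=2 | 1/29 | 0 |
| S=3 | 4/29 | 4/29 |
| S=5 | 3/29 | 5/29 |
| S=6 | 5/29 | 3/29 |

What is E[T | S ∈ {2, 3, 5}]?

P(S ∈ {2, 3, 5}) = 17/29.
Σ T·P over the event = 3·(1/29) + 3·(4/29) + 6·(4/29) + 3·(3/29) + 6·(5/29) = 78/29.
E[T | S ∈ {2, 3, 5}] = (78/29) / (17/29) = 78/17.

78/17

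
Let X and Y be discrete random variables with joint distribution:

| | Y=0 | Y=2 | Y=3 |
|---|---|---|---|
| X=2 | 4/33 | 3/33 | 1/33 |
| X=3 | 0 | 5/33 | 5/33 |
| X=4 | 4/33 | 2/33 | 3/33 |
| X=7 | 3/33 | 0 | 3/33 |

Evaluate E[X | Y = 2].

29/10

P(Y = 2) = 10/33.
Σ X·P over the event = 2·(3/33) + 3·(5/33) + 4·(2/33) = 29/33.
E[X | Y = 2] = (29/33) / (10/33) = 29/10.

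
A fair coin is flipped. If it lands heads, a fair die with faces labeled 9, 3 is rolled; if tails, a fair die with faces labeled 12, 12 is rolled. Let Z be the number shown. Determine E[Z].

E[Z | heads] = (9+3)/2 = 6.
E[Z | tails] = (12+12)/2 = 12.
E[Z] = (1/2)·(6) + (1/2)·(12) = 9.

9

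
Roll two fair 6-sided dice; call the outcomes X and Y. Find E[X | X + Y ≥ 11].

P(X + Y ≥ 11) = 1/12.
Summing X·P(x,y) over outcomes with X + Y ≥ 11 gives 17/36.
E[X | X + Y ≥ 11] = (17/36) / (1/12) = 17/3.

17/3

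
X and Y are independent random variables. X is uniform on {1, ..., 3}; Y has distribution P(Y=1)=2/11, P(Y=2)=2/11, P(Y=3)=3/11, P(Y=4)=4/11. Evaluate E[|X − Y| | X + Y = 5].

17/9

P(X + Y = 5) = 3/11.
Summing |X−Y|·P(x,y) over outcomes with X + Y = 5 gives 17/33.
E[|X − Y| | X + Y = 5] = (17/33) / (3/11) = 17/9.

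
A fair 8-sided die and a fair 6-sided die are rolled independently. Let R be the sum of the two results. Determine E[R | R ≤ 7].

16/3

P(R ≤ 7) = 7/16.
Σ over the event: 2·1/48 + 3·1/24 + 4·1/16 + 5·1/12 + 6·5/48 + 7·1/8 = 7/3.
E[R | R ≤ 7] = (7/3) / (7/16) = 16/3.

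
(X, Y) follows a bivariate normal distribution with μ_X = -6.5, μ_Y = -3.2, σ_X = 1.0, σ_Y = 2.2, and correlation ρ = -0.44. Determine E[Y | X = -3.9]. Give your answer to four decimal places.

For a bivariate normal, E[Y | X=x] = μ_Y + ρ·(σ_Y/σ_X)·(x − μ_X).
E[Y | X=-3.9] = -3.2 + (-0.44)·(2.2/1.0)·(-3.9 − (-6.5)) = -3.2 + (-0.968)·(2.6) = -5.7168.

-5.7168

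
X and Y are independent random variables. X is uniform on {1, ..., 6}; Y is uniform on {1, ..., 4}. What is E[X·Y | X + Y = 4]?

10/3

Outcomes with X + Y = 4: (1,3), (2,2), (3,1), each with probability 1/24.
E[X·Y | X + Y = 4] = (3 + 4 + 3) / 3 = 10/3.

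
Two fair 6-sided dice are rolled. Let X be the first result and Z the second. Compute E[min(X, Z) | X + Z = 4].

4/3

Outcomes with X + Z = 4: (1,3), (2,2), (3,1), each with probability 1/36.
E[min(X, Z) | X + Z = 4] = (1 + 2 + 1) / 3 = 4/3.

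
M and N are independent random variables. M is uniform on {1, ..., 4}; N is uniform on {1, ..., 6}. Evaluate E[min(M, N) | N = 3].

P(N = 3) = 1/6.
Summing min(M,N)·P(x,y) over outcomes with N = 3 gives 3/8.
E[min(M, N) | N = 3] = (3/8) / (1/6) = 9/4.

9/4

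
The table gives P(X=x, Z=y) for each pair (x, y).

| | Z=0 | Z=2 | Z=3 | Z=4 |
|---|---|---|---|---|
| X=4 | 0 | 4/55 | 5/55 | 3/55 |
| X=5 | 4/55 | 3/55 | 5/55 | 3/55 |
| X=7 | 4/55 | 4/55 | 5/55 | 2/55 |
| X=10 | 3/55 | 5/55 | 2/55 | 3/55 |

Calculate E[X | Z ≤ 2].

P(Z ≤ 2) = 27/55.
Summing X·P(X=x,Z=y) over the conditioning event gives 17/5.
E[X | Z ≤ 2] = (17/5) / (27/55) = 187/27.

187/27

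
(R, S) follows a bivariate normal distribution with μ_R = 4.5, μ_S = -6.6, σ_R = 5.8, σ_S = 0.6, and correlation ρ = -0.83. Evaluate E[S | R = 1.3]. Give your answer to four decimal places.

For a bivariate normal, E[S | R=x] = μ_S + ρ·(σ_S/σ_R)·(x − μ_R).
E[S | R=1.3] = -6.6 + (-0.83)·(0.6/5.8)·(1.3 − (4.5)) = -6.6 + (-0.085862)·(-3.2) = -6.3252.

-6.3252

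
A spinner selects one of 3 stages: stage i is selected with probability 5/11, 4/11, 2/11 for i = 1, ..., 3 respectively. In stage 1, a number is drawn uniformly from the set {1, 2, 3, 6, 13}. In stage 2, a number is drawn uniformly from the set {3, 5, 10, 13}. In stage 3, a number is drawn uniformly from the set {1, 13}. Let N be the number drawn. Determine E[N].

E[N | stage 1] = (1+2+3+6+13)/5 = 5.
E[N | stage 2] = (3+5+10+13)/4 = 31/4.
E[N | stage 3] = (1+13)/2 = 7.
E[N] = (5/11)·(5) + (4/11)·(31/4) + (2/11)·(7) = 70/11.

70/11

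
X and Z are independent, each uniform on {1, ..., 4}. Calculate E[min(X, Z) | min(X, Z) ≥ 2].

Outcomes with min(X, Z) ≥ 2: (2,2), (2,3), (2,4), (3,2), (3,3), (3,4), (4,2), (4,3), (4,4), each with probability 1/16.
E[min(X, Z) | min(X, Z) ≥ 2] = (2 + 2 + 2 + 2 + 3 + 3 + 2 + 3 + 4) / 9 = 23/9.

23/9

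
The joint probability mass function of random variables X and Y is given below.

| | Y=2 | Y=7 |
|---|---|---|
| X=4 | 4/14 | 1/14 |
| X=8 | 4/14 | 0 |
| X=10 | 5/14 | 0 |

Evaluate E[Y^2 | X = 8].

P(X = 8) = 2/7.
Σ Y^2·P over the event = 4·(4/14) = 8/7.
E[Y^2 | X = 8] = (8/7) / (2/7) = 4.

4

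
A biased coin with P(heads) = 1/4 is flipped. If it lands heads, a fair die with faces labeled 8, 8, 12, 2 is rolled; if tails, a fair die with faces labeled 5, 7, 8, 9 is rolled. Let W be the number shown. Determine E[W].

E[W | heads] = (8+8+12+2)/4 = 15/2.
E[W | tails] = (5+7+8+9)/4 = 29/4.
By the law of total expectation,
E[W] = (1/4)·(15/2) + (3/4)·(29/4) = 117/16.

117/16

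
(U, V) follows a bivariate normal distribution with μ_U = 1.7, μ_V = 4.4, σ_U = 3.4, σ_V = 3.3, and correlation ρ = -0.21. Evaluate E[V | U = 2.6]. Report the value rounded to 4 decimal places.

4.2166

The regression of V on U has slope ρ·σ_V/σ_U and passes through (μ_U, μ_V).
E[V | U=2.6] = 4.4 + (-0.21)·(3.3/3.4)·(2.6 − (1.7)) = 4.4 + (-0.20382)·(0.9) = 4.2166.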